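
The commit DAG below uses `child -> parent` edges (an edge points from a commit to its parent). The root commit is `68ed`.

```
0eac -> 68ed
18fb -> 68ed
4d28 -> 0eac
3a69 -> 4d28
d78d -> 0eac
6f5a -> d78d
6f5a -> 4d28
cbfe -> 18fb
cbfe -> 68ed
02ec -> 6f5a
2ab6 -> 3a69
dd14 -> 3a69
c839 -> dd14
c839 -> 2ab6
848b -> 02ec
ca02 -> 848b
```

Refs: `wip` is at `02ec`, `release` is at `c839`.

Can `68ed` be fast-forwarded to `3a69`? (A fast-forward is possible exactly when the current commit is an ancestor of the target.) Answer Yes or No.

A fast-forward from 68ed to 3a69 is possible iff 68ed is an ancestor of 3a69.
Ancestors of 3a69: {0eac, 3a69, 4d28, 68ed}.
68ed is among them, so fast-forward is possible.

Yes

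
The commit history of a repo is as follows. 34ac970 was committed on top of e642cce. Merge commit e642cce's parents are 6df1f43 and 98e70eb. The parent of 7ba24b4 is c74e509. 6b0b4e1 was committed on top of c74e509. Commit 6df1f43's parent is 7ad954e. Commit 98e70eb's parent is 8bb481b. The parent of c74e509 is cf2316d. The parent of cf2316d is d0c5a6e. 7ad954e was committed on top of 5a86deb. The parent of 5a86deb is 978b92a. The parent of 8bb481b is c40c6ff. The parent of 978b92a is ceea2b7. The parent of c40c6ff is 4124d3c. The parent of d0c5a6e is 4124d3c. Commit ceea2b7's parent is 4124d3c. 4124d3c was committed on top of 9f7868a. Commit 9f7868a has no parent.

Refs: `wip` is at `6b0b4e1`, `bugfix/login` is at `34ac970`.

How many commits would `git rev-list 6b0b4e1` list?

6

Walking parent pointers from 6b0b4e1: reachable set = {4124d3c, 6b0b4e1, 9f7868a, c74e509, cf2316d, d0c5a6e}.
That is 6 commits.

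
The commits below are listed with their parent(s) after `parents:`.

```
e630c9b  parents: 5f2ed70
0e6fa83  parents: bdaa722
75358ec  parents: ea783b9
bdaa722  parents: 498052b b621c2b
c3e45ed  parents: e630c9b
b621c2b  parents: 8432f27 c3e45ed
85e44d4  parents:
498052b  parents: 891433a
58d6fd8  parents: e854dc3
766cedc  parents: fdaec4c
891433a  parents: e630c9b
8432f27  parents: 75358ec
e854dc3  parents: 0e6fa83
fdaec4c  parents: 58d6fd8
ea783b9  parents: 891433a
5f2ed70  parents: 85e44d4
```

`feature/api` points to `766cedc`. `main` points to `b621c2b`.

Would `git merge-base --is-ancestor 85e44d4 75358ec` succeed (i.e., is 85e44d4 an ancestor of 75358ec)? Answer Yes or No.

Ancestors of 75358ec (commits reachable by following parents): {5f2ed70, 75358ec, 85e44d4, 891433a, e630c9b, ea783b9}.
85e44d4 is in that set, so it is an ancestor of 75358ec.

Yes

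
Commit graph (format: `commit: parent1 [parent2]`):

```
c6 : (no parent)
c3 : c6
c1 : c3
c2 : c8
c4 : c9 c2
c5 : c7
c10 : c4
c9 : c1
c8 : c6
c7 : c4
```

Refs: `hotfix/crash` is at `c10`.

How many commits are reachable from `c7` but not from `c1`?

5

Reachable from c7: {c1, c2, c3, c4, c6, c7, c8, c9}.
Reachable from c1: {c1, c3, c6}.
In c7's history but not c1's: {c2, c4, c7, c8, c9} — 5 commits.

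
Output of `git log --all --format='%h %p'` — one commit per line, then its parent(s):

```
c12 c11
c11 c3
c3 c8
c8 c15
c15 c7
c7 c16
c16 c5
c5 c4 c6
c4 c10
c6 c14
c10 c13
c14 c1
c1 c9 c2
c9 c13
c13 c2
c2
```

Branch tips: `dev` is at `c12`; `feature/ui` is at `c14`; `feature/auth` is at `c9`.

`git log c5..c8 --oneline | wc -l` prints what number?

4

Reachable from c8: {c1, c10, c13, c14, c15, c16, c2, c4, c5, c6, c7, c8, c9}.
Reachable from c5: {c1, c10, c13, c14, c2, c4, c5, c6, c9}.
In c8's history but not c5's: {c15, c16, c7, c8} — 4 commits.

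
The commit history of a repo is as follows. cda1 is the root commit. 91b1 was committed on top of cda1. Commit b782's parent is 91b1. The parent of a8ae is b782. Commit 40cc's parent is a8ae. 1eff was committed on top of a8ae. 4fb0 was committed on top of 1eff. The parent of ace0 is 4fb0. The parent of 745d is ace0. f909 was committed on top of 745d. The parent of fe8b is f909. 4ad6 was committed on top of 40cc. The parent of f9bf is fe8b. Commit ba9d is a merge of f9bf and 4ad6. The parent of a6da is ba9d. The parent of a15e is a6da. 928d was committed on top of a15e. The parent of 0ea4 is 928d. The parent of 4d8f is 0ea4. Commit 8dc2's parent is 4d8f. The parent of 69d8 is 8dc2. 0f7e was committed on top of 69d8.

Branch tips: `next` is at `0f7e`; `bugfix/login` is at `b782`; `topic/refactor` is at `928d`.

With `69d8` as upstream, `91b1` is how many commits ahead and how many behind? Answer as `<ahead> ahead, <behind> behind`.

Reachable from 91b1: {91b1, cda1}.
Reachable from 69d8: {0ea4, 1eff, 40cc, 4ad6, 4d8f, 4fb0, 69d8, 745d, 8dc2, 91b1, 928d, a15e, a6da, a8ae, ace0, b782, ba9d, cda1, f909, f9bf, fe8b}.
Only in 91b1's history (ahead): {} — 0.
Only in 69d8's history (behind): {0ea4, 1eff, 40cc, 4ad6, 4d8f, 4fb0, 69d8, 745d, 8dc2, 928d, a15e, a6da, a8ae, ace0, b782, ba9d, f909, f9bf, fe8b} — 19.

0 ahead, 19 behind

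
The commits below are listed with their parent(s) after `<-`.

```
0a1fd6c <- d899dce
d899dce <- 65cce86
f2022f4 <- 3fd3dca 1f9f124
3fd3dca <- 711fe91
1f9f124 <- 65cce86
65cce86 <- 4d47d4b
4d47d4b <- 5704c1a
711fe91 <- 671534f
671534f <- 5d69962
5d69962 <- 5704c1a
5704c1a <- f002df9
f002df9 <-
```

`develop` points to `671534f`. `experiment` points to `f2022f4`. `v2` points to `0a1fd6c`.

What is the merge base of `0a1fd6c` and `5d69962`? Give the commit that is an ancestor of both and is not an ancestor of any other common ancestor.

5704c1a

Ancestors of 0a1fd6c: {0a1fd6c, 4d47d4b, 5704c1a, 65cce86, d899dce, f002df9}.
Ancestors of 5d69962: {5704c1a, 5d69962, f002df9}.
Common ancestors: {5704c1a, f002df9}.
Among these, 5704c1a is not an ancestor of any other common ancestor — it is the merge base.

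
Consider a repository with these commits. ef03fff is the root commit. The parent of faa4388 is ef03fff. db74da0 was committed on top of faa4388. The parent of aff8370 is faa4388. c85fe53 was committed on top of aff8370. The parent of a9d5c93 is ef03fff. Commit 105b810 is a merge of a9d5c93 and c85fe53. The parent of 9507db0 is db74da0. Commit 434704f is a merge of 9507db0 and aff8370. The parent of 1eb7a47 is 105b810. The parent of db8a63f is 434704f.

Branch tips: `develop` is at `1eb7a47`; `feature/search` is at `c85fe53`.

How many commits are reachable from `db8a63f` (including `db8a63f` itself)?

7

Walking parent pointers from db8a63f: reachable set = {434704f, 9507db0, aff8370, db74da0, db8a63f, ef03fff, faa4388}.
That is 7 commits.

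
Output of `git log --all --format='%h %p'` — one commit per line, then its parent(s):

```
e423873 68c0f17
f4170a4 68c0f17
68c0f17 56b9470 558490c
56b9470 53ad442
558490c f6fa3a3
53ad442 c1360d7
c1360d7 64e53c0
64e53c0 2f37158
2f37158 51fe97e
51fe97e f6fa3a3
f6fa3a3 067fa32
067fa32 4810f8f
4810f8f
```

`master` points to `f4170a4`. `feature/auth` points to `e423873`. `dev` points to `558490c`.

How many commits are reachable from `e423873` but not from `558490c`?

8

Reachable from e423873: {067fa32, 2f37158, 4810f8f, 51fe97e, 53ad442, 558490c, 56b9470, 64e53c0, 68c0f17, c1360d7, e423873, f6fa3a3}.
Reachable from 558490c: {067fa32, 4810f8f, 558490c, f6fa3a3}.
In e423873's history but not 558490c's: {2f37158, 51fe97e, 53ad442, 56b9470, 64e53c0, 68c0f17, c1360d7, e423873} — 8 commits.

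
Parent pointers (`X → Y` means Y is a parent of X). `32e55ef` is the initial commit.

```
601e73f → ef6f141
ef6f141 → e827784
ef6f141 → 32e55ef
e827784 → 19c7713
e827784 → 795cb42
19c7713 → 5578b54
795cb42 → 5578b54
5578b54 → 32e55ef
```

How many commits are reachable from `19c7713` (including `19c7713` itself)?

3

Walking parent pointers from 19c7713: reachable set = {19c7713, 32e55ef, 5578b54}.
That is 3 commits.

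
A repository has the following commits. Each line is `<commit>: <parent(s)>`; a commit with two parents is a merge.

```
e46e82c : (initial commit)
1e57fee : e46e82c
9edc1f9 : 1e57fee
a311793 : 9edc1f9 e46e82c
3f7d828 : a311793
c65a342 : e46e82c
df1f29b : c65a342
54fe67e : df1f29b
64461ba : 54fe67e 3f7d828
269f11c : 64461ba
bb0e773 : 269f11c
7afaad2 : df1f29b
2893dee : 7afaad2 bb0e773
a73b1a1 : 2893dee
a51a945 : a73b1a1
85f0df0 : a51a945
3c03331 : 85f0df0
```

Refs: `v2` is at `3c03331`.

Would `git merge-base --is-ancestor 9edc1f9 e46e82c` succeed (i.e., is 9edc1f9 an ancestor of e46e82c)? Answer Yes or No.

No

Ancestors of e46e82c: {e46e82c}.
9edc1f9 is not in that set, so it is not an ancestor of e46e82c.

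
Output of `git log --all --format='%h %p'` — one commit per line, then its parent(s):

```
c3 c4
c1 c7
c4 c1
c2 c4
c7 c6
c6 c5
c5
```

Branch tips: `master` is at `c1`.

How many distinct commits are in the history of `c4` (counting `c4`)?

5

Walking parent pointers from c4: reachable set = {c1, c4, c5, c6, c7}.
That is 5 commits.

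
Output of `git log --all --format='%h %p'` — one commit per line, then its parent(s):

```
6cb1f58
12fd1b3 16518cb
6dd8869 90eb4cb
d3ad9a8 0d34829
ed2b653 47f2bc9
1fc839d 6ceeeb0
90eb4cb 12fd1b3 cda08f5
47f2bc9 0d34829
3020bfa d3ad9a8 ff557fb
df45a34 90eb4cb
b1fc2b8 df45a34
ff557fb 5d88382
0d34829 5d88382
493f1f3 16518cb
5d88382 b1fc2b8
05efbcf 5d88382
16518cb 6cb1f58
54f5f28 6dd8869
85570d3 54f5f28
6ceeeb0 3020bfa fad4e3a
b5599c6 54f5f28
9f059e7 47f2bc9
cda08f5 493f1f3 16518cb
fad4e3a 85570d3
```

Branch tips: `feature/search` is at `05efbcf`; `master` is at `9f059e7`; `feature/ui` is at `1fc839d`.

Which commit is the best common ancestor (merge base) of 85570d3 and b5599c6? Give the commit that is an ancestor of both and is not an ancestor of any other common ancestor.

Ancestors of 85570d3: {12fd1b3, 16518cb, 493f1f3, 54f5f28, 6cb1f58, 6dd8869, 85570d3, 90eb4cb, cda08f5}.
Ancestors of b5599c6: {12fd1b3, 16518cb, 493f1f3, 54f5f28, 6cb1f58, 6dd8869, 90eb4cb, b5599c6, cda08f5}.
Common ancestors: {12fd1b3, 16518cb, 493f1f3, 54f5f28, 6cb1f58, 6dd8869, 90eb4cb, cda08f5}.
Among these, 54f5f28 is not an ancestor of any other common ancestor — it is the merge base.

54f5f28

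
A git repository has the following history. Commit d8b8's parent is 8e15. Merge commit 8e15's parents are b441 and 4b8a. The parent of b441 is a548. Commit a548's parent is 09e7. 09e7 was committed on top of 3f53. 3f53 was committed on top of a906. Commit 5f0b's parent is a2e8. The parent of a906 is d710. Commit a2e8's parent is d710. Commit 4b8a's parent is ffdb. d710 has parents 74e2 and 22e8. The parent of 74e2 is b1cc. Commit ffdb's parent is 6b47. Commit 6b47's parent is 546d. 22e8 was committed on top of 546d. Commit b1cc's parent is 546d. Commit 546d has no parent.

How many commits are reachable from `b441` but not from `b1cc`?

8

Reachable from b441: {09e7, 22e8, 3f53, 546d, 74e2, a548, a906, b1cc, b441, d710}.
Reachable from b1cc: {546d, b1cc}.
In b441's history but not b1cc's: {09e7, 22e8, 3f53, 74e2, a548, a906, b441, d710} — 8 commits.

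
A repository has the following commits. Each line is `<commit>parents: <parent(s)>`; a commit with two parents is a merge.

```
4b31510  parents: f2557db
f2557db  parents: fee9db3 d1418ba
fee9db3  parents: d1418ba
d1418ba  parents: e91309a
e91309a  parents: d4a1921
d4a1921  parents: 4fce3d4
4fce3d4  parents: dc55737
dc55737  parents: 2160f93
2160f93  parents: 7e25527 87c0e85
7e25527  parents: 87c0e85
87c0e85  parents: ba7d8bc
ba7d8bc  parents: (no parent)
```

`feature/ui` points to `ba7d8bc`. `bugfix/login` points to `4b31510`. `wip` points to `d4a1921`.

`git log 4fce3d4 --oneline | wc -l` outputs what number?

Walking parent pointers from 4fce3d4: reachable set = {2160f93, 4fce3d4, 7e25527, 87c0e85, ba7d8bc, dc55737}.
That is 6 commits.

6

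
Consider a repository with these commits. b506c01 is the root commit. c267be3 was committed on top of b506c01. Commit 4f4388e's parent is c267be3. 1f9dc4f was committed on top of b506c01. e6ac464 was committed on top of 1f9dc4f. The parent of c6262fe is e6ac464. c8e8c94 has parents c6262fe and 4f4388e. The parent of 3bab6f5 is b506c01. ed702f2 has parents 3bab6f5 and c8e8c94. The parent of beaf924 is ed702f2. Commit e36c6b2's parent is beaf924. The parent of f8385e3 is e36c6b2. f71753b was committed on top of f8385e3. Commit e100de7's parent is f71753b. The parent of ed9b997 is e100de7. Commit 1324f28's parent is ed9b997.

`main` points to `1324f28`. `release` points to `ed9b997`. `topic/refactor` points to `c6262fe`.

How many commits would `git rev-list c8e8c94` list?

7

Walking parent pointers from c8e8c94: reachable set = {1f9dc4f, 4f4388e, b506c01, c267be3, c6262fe, c8e8c94, e6ac464}.
That is 7 commits.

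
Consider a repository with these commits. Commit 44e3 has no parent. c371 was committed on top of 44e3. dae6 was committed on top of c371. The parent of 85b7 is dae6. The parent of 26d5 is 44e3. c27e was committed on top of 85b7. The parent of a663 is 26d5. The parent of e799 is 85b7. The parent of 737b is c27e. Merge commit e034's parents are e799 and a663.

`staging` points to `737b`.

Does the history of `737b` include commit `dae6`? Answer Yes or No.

Yes

Ancestors of 737b (commits reachable by following parents): {44e3, 737b, 85b7, c27e, c371, dae6}.
dae6 is in that set, so it is an ancestor of 737b.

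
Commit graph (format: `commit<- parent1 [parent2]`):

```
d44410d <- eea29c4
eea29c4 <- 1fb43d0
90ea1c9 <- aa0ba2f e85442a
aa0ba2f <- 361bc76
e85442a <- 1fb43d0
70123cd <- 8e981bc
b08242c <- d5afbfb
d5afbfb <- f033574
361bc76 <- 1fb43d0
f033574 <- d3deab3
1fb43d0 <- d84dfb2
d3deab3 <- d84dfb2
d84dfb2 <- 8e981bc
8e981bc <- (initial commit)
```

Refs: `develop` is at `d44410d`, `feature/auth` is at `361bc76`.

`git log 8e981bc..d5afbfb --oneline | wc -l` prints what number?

Reachable from d5afbfb: {8e981bc, d3deab3, d5afbfb, d84dfb2, f033574}.
Reachable from 8e981bc: {8e981bc}.
In d5afbfb's history but not 8e981bc's: {d3deab3, d5afbfb, d84dfb2, f033574} — 4 commits.

4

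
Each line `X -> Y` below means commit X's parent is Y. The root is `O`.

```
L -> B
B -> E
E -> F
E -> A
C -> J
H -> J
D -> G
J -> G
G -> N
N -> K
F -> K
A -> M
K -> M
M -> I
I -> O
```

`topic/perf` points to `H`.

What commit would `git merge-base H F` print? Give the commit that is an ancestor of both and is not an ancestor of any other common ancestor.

Ancestors of H: {G, H, I, J, K, M, N, O}.
Ancestors of F: {F, I, K, M, O}.
Common ancestors: {I, K, M, O}.
Among these, K is not an ancestor of any other common ancestor — it is the merge base.

K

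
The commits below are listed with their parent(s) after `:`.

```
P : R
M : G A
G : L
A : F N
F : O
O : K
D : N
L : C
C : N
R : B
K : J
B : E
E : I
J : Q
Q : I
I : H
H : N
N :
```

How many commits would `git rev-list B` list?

Walking parent pointers from B: reachable set = {B, E, H, I, N}.
That is 5 commits.

5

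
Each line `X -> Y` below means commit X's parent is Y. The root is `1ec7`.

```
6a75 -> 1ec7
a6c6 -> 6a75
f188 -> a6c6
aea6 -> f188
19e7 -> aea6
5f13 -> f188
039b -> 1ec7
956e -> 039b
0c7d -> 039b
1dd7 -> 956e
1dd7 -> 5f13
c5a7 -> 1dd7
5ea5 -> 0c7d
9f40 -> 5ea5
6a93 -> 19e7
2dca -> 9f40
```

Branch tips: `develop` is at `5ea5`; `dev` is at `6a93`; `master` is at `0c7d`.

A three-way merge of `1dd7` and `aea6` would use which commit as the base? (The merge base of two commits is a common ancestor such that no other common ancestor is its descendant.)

f188

Ancestors of 1dd7: {039b, 1dd7, 1ec7, 5f13, 6a75, 956e, a6c6, f188}.
Ancestors of aea6: {1ec7, 6a75, a6c6, aea6, f188}.
Common ancestors: {1ec7, 6a75, a6c6, f188}.
Among these, f188 is not an ancestor of any other common ancestor — it is the merge base.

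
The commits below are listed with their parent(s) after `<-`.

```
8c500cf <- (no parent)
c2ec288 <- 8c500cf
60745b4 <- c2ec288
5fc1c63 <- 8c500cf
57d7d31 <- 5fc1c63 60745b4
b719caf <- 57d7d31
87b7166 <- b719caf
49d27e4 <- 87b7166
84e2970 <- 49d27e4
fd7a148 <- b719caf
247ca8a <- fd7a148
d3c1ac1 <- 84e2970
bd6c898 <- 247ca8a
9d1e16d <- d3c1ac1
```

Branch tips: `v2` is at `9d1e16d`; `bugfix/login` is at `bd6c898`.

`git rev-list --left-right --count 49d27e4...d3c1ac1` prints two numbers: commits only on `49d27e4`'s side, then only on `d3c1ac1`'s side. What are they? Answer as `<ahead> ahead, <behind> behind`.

Reachable from 49d27e4: {49d27e4, 57d7d31, 5fc1c63, 60745b4, 87b7166, 8c500cf, b719caf, c2ec288}.
Reachable from d3c1ac1: {49d27e4, 57d7d31, 5fc1c63, 60745b4, 84e2970, 87b7166, 8c500cf, b719caf, c2ec288, d3c1ac1}.
Only in 49d27e4's history (ahead): {} — 0.
Only in d3c1ac1's history (behind): {84e2970, d3c1ac1} — 2.

0 ahead, 2 behind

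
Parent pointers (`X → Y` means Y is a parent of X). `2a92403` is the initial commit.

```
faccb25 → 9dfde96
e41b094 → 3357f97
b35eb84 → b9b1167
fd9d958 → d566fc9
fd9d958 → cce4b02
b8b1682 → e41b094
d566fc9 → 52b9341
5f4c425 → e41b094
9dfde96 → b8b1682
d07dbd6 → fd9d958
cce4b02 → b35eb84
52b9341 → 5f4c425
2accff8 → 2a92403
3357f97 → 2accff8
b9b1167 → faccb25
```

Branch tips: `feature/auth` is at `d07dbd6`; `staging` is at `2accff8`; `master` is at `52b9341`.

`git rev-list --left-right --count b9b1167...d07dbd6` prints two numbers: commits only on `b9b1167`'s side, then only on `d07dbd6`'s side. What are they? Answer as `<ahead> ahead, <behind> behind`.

0 ahead, 7 behind

Reachable from b9b1167: {2a92403, 2accff8, 3357f97, 9dfde96, b8b1682, b9b1167, e41b094, faccb25}.
Reachable from d07dbd6: {2a92403, 2accff8, 3357f97, 52b9341, 5f4c425, 9dfde96, b35eb84, b8b1682, b9b1167, cce4b02, d07dbd6, d566fc9, e41b094, faccb25, fd9d958}.
Only in b9b1167's history (ahead): {} — 0.
Only in d07dbd6's history (behind): {52b9341, 5f4c425, b35eb84, cce4b02, d07dbd6, d566fc9, fd9d958} — 7.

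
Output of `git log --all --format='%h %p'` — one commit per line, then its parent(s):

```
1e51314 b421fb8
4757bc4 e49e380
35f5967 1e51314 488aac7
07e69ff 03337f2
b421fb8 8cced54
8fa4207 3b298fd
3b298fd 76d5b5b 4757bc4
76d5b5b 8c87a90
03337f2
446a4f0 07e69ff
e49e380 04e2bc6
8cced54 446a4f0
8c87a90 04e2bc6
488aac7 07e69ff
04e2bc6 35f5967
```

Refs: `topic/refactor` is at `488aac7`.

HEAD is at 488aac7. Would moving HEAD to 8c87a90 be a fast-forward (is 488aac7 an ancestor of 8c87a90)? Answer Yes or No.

A fast-forward from 488aac7 to 8c87a90 is possible iff 488aac7 is an ancestor of 8c87a90.
Ancestors of 8c87a90: {03337f2, 04e2bc6, 07e69ff, 1e51314, 35f5967, 446a4f0, 488aac7, 8c87a90, 8cced54, b421fb8}.
488aac7 is among them, so fast-forward is possible.

Yes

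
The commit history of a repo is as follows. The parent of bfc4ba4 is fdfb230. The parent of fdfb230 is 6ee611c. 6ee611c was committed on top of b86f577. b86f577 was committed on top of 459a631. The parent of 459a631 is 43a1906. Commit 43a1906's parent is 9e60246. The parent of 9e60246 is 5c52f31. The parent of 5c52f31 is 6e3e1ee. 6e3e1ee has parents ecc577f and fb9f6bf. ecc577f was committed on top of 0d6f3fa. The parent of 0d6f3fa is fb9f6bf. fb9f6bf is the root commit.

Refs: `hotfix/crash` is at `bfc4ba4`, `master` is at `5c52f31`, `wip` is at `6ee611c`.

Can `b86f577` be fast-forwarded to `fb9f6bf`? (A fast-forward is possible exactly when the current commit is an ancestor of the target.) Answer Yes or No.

A fast-forward from b86f577 to fb9f6bf is possible iff b86f577 is an ancestor of fb9f6bf.
Ancestors of fb9f6bf: {fb9f6bf}.
b86f577 is not among them, so fast-forward is not possible.

No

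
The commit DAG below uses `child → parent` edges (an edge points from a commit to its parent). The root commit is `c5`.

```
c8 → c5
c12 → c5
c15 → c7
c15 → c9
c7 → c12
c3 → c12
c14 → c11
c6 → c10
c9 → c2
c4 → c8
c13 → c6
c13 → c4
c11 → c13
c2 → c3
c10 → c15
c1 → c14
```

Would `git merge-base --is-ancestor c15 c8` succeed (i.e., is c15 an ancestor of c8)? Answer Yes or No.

No

Ancestors of c8: {c5, c8}.
c15 is not in that set, so it is not an ancestor of c8.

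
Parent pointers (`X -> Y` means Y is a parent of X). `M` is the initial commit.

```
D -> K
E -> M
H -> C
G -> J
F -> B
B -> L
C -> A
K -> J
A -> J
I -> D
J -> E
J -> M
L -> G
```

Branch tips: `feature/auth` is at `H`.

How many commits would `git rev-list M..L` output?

4

Reachable from L: {E, G, J, L, M}.
Reachable from M: {M}.
In L's history but not M's: {E, G, J, L} — 4 commits.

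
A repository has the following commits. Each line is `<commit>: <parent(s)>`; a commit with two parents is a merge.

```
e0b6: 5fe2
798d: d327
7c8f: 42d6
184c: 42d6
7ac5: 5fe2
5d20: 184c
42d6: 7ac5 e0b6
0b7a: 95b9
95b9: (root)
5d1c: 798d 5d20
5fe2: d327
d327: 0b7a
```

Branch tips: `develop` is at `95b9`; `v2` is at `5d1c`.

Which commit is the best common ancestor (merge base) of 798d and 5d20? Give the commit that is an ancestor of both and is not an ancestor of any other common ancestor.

d327

Ancestors of 798d: {0b7a, 798d, 95b9, d327}.
Ancestors of 5d20: {0b7a, 184c, 42d6, 5d20, 5fe2, 7ac5, 95b9, d327, e0b6}.
Common ancestors: {0b7a, 95b9, d327}.
Among these, d327 is not an ancestor of any other common ancestor — it is the merge base.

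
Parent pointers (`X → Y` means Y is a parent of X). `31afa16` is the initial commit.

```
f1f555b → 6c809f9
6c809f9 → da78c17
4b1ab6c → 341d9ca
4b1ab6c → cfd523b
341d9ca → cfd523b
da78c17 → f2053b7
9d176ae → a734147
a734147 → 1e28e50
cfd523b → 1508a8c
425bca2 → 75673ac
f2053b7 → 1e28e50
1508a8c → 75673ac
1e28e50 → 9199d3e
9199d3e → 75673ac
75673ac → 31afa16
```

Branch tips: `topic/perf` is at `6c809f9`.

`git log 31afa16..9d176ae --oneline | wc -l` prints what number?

Reachable from 9d176ae: {1e28e50, 31afa16, 75673ac, 9199d3e, 9d176ae, a734147}.
Reachable from 31afa16: {31afa16}.
In 9d176ae's history but not 31afa16's: {1e28e50, 75673ac, 9199d3e, 9d176ae, a734147} — 5 commits.

5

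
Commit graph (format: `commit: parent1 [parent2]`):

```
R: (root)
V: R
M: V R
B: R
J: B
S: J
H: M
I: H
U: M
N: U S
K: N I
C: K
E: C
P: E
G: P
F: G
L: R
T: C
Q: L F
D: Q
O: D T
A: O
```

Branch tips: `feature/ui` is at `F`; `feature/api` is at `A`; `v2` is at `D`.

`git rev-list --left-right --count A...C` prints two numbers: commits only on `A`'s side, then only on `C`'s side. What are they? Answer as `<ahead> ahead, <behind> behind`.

Reachable from A: {A, B, C, D, E, F, G, H, I, J, K, L, M, N, O, P, Q, R, S, T, U, V}.
Reachable from C: {B, C, H, I, J, K, M, N, R, S, U, V}.
Only in A's history (ahead): {A, D, E, F, G, L, O, P, Q, T} — 10.
Only in C's history (behind): {} — 0.

10 ahead, 0 behind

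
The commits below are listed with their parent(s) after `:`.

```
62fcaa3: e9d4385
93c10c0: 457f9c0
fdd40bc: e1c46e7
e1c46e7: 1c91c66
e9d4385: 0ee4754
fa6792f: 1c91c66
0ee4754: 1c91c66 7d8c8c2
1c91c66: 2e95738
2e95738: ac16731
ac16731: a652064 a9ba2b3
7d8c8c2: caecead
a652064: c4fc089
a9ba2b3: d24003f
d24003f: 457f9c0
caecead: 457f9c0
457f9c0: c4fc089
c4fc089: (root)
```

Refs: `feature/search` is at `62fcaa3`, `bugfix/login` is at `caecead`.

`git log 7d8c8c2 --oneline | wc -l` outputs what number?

4

Walking parent pointers from 7d8c8c2: reachable set = {457f9c0, 7d8c8c2, c4fc089, caecead}.
That is 4 commits.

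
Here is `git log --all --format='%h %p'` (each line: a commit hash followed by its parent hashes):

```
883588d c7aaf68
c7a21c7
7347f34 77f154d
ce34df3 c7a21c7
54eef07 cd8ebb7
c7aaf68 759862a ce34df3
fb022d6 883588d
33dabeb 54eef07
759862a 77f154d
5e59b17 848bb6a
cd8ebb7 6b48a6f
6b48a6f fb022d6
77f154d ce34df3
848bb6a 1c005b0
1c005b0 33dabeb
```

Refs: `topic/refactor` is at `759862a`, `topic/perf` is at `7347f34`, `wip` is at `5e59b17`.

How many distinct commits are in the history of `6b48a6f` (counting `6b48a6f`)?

Walking parent pointers from 6b48a6f: reachable set = {6b48a6f, 759862a, 77f154d, 883588d, c7a21c7, c7aaf68, ce34df3, fb022d6}.
That is 8 commits.

8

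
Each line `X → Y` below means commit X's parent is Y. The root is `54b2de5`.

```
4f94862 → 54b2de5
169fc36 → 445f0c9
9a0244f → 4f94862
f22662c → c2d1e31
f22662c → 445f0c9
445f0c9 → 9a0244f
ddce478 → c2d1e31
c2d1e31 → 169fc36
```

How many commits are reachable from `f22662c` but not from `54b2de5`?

Reachable from f22662c: {169fc36, 445f0c9, 4f94862, 54b2de5, 9a0244f, c2d1e31, f22662c}.
Reachable from 54b2de5: {54b2de5}.
In f22662c's history but not 54b2de5's: {169fc36, 445f0c9, 4f94862, 9a0244f, c2d1e31, f22662c} — 6 commits.

6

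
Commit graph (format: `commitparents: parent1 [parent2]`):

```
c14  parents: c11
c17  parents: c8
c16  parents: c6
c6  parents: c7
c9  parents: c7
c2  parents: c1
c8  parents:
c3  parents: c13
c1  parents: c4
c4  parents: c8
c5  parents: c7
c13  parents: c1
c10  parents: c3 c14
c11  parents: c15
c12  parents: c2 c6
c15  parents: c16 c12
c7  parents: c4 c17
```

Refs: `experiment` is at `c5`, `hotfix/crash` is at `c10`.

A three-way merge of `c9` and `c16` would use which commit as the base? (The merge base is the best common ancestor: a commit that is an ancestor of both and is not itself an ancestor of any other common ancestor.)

Ancestors of c9: {c17, c4, c7, c8, c9}.
Ancestors of c16: {c16, c17, c4, c6, c7, c8}.
Common ancestors: {c17, c4, c7, c8}.
Among these, c7 is not an ancestor of any other common ancestor — it is the merge base.

c7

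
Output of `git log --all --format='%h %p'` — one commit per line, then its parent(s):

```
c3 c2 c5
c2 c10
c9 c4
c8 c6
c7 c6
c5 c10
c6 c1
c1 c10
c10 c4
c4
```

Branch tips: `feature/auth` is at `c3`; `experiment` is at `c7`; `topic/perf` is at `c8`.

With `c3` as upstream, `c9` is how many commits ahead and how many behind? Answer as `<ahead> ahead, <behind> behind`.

Reachable from c9: {c4, c9}.
Reachable from c3: {c10, c2, c3, c4, c5}.
Only in c9's history (ahead): {c9} — 1.
Only in c3's history (behind): {c10, c2, c3, c5} — 4.

1 ahead, 4 behind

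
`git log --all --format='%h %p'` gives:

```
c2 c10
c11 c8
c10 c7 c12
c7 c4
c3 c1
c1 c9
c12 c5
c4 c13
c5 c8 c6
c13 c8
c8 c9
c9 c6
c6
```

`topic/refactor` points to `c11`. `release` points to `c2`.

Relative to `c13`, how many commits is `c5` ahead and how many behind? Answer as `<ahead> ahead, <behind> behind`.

Reachable from c5: {c5, c6, c8, c9}.
Reachable from c13: {c13, c6, c8, c9}.
Only in c5's history (ahead): {c5} — 1.
Only in c13's history (behind): {c13} — 1.

1 ahead, 1 behind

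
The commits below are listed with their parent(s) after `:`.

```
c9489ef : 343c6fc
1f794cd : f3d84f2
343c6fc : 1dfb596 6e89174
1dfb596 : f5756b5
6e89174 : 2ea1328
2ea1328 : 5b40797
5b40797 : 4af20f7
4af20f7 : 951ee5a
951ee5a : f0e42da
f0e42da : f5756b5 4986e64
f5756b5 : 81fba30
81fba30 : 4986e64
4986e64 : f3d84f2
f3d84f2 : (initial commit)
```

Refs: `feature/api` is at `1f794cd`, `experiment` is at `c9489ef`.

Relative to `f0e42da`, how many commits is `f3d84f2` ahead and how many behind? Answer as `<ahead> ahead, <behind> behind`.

0 ahead, 4 behind

Reachable from f3d84f2: {f3d84f2}.
Reachable from f0e42da: {4986e64, 81fba30, f0e42da, f3d84f2, f5756b5}.
Only in f3d84f2's history (ahead): {} — 0.
Only in f0e42da's history (behind): {4986e64, 81fba30, f0e42da, f5756b5} — 4.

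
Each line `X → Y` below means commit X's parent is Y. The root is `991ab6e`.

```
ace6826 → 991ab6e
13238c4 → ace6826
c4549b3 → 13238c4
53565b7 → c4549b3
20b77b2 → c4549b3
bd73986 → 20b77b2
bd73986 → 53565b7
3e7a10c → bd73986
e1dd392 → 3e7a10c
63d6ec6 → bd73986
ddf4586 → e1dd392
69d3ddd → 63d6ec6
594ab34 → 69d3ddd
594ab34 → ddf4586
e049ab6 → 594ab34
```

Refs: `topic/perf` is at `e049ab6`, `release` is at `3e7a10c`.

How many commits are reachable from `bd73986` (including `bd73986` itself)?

7

Walking parent pointers from bd73986: reachable set = {13238c4, 20b77b2, 53565b7, 991ab6e, ace6826, bd73986, c4549b3}.
That is 7 commits.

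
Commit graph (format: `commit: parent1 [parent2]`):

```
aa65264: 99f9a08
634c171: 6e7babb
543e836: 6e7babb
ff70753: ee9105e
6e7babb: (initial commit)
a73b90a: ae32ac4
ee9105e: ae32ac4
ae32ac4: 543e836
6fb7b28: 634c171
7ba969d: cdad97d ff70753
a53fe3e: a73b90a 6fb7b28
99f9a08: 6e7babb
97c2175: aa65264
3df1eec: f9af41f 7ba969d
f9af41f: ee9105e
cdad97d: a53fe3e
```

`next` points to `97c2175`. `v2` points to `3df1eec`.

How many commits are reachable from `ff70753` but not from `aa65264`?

Reachable from ff70753: {543e836, 6e7babb, ae32ac4, ee9105e, ff70753}.
Reachable from aa65264: {6e7babb, 99f9a08, aa65264}.
In ff70753's history but not aa65264's: {543e836, ae32ac4, ee9105e, ff70753} — 4 commits.

4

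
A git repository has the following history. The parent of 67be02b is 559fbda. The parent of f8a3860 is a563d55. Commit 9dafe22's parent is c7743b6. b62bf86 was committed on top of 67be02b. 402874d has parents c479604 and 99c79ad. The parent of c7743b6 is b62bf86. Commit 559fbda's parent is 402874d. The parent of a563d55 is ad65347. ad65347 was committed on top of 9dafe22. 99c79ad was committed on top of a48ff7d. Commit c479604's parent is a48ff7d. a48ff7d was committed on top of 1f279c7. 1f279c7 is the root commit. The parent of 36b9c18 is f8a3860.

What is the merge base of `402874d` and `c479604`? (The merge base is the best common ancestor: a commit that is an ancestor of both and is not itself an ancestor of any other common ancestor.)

Ancestors of 402874d: {1f279c7, 402874d, 99c79ad, a48ff7d, c479604}.
Ancestors of c479604: {1f279c7, a48ff7d, c479604}.
Common ancestors: {1f279c7, a48ff7d, c479604}.
Among these, c479604 is not an ancestor of any other common ancestor — it is the merge base.

c479604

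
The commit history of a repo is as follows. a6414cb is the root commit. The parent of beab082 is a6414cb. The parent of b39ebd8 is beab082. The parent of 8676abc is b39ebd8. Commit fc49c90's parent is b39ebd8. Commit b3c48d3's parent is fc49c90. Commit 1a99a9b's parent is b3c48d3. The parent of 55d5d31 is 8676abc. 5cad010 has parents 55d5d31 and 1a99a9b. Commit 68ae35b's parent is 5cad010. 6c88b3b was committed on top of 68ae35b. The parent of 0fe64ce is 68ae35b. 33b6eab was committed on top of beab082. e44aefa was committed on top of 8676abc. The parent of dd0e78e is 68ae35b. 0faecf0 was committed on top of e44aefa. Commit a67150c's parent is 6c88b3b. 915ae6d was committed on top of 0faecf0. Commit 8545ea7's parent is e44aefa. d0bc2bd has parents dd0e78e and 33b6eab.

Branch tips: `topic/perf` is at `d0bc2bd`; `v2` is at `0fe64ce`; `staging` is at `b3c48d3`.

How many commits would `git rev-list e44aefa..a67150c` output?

Reachable from a67150c: {1a99a9b, 55d5d31, 5cad010, 68ae35b, 6c88b3b, 8676abc, a6414cb, a67150c, b39ebd8, b3c48d3, beab082, fc49c90}.
Reachable from e44aefa: {8676abc, a6414cb, b39ebd8, beab082, e44aefa}.
In a67150c's history but not e44aefa's: {1a99a9b, 55d5d31, 5cad010, 68ae35b, 6c88b3b, a67150c, b3c48d3, fc49c90} — 8 commits.

8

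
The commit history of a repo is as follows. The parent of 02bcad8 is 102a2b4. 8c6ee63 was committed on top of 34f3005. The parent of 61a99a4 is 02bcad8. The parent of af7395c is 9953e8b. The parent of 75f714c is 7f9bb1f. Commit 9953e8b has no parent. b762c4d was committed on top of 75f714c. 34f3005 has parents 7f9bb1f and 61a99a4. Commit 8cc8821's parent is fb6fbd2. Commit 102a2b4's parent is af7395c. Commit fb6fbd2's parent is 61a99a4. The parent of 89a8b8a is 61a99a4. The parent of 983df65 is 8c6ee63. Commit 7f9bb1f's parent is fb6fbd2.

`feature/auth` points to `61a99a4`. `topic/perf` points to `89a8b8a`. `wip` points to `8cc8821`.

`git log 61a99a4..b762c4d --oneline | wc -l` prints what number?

Reachable from b762c4d: {02bcad8, 102a2b4, 61a99a4, 75f714c, 7f9bb1f, 9953e8b, af7395c, b762c4d, fb6fbd2}.
Reachable from 61a99a4: {02bcad8, 102a2b4, 61a99a4, 9953e8b, af7395c}.
In b762c4d's history but not 61a99a4's: {75f714c, 7f9bb1f, b762c4d, fb6fbd2} — 4 commits.

4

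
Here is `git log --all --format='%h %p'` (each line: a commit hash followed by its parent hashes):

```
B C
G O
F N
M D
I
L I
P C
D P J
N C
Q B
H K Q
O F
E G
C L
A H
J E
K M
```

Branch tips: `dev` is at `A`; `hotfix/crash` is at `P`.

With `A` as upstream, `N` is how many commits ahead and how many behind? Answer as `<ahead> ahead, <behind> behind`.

Reachable from N: {C, I, L, N}.
Reachable from A: {A, B, C, D, E, F, G, H, I, J, K, L, M, N, O, P, Q}.
Only in N's history (ahead): {} — 0.
Only in A's history (behind): {A, B, D, E, F, G, H, J, K, M, O, P, Q} — 13.

0 ahead, 13 behind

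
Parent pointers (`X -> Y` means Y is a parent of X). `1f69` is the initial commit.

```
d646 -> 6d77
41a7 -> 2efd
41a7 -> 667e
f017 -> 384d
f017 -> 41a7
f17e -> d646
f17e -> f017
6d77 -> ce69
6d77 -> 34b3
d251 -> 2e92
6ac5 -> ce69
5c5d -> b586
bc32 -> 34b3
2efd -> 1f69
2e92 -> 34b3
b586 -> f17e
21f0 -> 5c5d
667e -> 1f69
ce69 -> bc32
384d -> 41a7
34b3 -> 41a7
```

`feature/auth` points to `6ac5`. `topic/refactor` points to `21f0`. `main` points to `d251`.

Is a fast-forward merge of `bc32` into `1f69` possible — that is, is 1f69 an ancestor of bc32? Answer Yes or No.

Yes

A fast-forward from 1f69 to bc32 is possible iff 1f69 is an ancestor of bc32.
Ancestors of bc32: {1f69, 2efd, 34b3, 41a7, 667e, bc32}.
1f69 is among them, so fast-forward is possible.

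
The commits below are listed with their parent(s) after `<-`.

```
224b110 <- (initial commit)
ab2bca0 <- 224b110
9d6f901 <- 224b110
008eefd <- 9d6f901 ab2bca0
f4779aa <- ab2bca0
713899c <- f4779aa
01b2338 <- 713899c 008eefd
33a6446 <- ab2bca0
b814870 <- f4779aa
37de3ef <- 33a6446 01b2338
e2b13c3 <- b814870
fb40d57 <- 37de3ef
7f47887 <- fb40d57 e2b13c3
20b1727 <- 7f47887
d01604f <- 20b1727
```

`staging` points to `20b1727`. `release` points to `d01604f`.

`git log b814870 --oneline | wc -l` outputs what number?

4

Walking parent pointers from b814870: reachable set = {224b110, ab2bca0, b814870, f4779aa}.
That is 4 commits.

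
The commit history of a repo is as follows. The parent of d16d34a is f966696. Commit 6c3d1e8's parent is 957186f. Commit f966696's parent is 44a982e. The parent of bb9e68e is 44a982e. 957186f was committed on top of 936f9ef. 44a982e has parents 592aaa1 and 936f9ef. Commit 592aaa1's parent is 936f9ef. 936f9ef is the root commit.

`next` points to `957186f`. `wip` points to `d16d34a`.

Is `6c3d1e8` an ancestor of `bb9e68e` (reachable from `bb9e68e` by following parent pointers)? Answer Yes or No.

Ancestors of bb9e68e: {44a982e, 592aaa1, 936f9ef, bb9e68e}.
6c3d1e8 is not in that set, so it is not an ancestor of bb9e68e.

No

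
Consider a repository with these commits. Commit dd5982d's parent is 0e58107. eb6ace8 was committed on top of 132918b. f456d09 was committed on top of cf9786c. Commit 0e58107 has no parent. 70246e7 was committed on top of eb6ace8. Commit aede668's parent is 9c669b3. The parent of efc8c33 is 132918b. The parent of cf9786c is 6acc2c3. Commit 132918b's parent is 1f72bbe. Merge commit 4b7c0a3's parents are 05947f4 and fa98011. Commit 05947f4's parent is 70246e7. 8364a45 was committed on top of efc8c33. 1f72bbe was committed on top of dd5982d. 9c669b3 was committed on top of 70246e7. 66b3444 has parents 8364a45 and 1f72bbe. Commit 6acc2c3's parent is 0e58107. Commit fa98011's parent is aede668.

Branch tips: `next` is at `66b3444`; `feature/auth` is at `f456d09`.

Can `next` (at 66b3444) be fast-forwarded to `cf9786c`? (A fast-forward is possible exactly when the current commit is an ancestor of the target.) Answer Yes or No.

A fast-forward from 66b3444 to cf9786c is possible iff 66b3444 is an ancestor of cf9786c.
Ancestors of cf9786c: {0e58107, 6acc2c3, cf9786c}.
66b3444 is not among them, so fast-forward is not possible.

No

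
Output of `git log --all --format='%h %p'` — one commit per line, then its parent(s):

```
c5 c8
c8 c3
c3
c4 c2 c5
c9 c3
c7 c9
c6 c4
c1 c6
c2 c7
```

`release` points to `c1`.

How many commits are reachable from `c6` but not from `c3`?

7

Reachable from c6: {c2, c3, c4, c5, c6, c7, c8, c9}.
Reachable from c3: {c3}.
In c6's history but not c3's: {c2, c4, c5, c6, c7, c8, c9} — 7 commits.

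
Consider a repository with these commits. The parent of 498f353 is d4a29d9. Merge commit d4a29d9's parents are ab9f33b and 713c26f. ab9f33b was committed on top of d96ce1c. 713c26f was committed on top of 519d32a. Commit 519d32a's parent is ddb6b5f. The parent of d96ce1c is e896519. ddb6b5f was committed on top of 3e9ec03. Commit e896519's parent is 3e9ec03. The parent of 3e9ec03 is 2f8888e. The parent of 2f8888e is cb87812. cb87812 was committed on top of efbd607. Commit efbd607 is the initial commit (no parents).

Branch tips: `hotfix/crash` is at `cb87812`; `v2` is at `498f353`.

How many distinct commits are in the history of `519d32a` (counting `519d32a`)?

6

Walking parent pointers from 519d32a: reachable set = {2f8888e, 3e9ec03, 519d32a, cb87812, ddb6b5f, efbd607}.
That is 6 commits.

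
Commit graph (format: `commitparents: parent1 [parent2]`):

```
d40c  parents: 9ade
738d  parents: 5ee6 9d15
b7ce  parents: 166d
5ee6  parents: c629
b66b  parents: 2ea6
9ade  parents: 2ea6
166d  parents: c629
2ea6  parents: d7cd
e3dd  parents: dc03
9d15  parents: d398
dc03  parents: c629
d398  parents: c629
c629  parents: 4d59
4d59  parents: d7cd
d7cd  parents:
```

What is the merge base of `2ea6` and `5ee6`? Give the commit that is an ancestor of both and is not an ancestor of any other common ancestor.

d7cd

Ancestors of 2ea6: {2ea6, d7cd}.
Ancestors of 5ee6: {4d59, 5ee6, c629, d7cd}.
Common ancestors: {d7cd}.
The only common ancestor is d7cd, so it is the merge base.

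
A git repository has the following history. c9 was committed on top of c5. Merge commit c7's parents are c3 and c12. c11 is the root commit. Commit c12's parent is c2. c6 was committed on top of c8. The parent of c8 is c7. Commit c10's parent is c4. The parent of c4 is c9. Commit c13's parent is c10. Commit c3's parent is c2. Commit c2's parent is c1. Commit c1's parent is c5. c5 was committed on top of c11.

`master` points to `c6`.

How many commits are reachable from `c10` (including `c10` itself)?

Walking parent pointers from c10: reachable set = {c10, c11, c4, c5, c9}.
That is 5 commits.

5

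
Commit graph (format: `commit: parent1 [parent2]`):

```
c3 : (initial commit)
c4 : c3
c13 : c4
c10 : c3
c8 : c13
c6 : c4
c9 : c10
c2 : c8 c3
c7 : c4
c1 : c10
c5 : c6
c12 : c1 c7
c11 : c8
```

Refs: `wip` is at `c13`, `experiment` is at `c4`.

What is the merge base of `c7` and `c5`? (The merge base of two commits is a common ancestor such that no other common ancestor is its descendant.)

c4

Ancestors of c7: {c3, c4, c7}.
Ancestors of c5: {c3, c4, c5, c6}.
Common ancestors: {c3, c4}.
Among these, c4 is not an ancestor of any other common ancestor — it is the merge base.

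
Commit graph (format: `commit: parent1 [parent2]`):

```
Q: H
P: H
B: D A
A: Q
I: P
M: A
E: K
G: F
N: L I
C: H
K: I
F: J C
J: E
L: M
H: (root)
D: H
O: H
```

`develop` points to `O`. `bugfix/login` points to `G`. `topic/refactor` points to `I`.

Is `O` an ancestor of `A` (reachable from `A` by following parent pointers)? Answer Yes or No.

No

Ancestors of A: {A, H, Q}.
O is not in that set, so it is not an ancestor of A.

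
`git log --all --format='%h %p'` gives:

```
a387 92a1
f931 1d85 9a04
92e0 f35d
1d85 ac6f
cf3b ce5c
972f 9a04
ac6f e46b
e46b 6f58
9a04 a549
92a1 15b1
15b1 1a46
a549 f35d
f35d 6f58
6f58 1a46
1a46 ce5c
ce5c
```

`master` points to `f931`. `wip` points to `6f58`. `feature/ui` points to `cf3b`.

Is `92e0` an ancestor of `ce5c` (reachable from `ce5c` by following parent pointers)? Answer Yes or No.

No

Ancestors of ce5c: {ce5c}.
92e0 is not in that set, so it is not an ancestor of ce5c.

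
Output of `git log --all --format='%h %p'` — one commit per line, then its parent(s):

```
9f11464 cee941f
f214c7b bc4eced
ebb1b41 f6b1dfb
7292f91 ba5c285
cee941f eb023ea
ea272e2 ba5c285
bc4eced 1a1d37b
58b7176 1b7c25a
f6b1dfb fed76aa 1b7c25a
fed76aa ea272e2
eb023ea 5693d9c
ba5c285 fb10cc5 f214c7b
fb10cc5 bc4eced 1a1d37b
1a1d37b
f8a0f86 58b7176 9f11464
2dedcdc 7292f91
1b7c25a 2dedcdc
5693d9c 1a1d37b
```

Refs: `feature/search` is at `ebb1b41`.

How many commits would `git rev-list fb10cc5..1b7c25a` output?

Reachable from 1b7c25a: {1a1d37b, 1b7c25a, 2dedcdc, 7292f91, ba5c285, bc4eced, f214c7b, fb10cc5}.
Reachable from fb10cc5: {1a1d37b, bc4eced, fb10cc5}.
In 1b7c25a's history but not fb10cc5's: {1b7c25a, 2dedcdc, 7292f91, ba5c285, f214c7b} — 5 commits.

5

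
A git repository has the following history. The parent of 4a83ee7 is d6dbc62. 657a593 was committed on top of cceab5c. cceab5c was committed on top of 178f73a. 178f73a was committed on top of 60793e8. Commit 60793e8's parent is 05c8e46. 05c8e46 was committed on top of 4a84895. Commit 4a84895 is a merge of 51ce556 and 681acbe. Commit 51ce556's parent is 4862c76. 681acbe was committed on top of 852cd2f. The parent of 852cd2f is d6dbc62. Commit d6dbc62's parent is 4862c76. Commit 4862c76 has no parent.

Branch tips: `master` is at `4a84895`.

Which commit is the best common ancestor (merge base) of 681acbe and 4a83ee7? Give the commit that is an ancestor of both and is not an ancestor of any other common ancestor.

d6dbc62

Ancestors of 681acbe: {4862c76, 681acbe, 852cd2f, d6dbc62}.
Ancestors of 4a83ee7: {4862c76, 4a83ee7, d6dbc62}.
Common ancestors: {4862c76, d6dbc62}.
Among these, d6dbc62 is not an ancestor of any other common ancestor — it is the merge base.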